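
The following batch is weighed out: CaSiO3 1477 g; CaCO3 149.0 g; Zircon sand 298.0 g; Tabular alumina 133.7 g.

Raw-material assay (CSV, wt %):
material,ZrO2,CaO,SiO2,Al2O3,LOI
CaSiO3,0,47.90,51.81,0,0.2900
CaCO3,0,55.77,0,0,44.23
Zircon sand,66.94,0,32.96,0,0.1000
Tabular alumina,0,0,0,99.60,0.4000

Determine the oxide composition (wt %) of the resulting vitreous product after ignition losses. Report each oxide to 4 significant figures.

Values along the way are displayed (rounded to four significant digits) as written. Each numeric step holds exact precision at each step; every reported value is rounded a single time — the derived quantities, including yield, LOI, glass mass, the totals, the four compositions, are re-derived starting from the weights at 1987 g of glass at full precision, as set out in the question or the answer.
Oxide masses out of the charge:
  ZrO2: 298.0·0.6694 = 199.5 g
  CaO: 1477·0.4790 + 149.0·0.5577 = 790.6 g
  SiO2: 1477·0.5181 + 298.0·0.3296 = 863.5 g
  Al2O3: 133.7·0.9960 = 133.2 g
LOI: 1477·0.002900 + 149.0·0.4423 + 298.0·0.001000 + 133.7·0.004000 = 71.02 g
Glass mass = batch − LOI = 2058 − 71.02 = 1987 g (equal to the oxide-mass sum)
wt % = 100 × oxide mass / glass mass

Glass mass = 1987 g (batch 2058 − LOI 71.02).
Composition: ZrO2 10.04%, CaO 39.79%, SiO2 43.46%, Al2O3 6.703%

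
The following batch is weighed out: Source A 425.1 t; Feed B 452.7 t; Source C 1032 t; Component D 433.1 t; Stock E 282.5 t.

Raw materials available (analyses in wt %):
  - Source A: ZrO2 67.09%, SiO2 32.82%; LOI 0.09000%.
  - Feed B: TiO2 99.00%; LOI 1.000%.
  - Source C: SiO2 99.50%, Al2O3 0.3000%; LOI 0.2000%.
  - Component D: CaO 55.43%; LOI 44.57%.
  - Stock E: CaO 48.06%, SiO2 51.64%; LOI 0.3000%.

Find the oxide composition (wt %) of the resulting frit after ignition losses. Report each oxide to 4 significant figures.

The working math carries exact precision in every operation. Mid-chain values appear rounded to four significant digits when written out. Every reported result receives exactly one rounding — all derived quantities, which include ignition loss, the totals, yield, the five compositions, net glass mass, are re-derived at exact precision, exactly as shown in the problem or answer text, from the batch weights per 2425 t of glass.
Mass of each oxide from the mix:
  ZrO2: 425.1·0.6709 = 285.2 t
  CaO: 433.1·0.5543 + 282.5·0.4806 = 375.8 t
  TiO2: 452.7·0.9900 = 448.2 t
  SiO2: 425.1·0.3282 + 1032·0.9950 + 282.5·0.5164 = 1312 t
  Al2O3: 1032·0.003000 = 3.096 t
LOI: 425.1·9.000e-04 + 452.7·0.01000 + 1032·0.002000 + 433.1·0.4457 + 282.5·0.003000 = 200.9 t
batch − LOI leaves glass = 2625 − 200.9 = 2425 t (= Σ oxide masses)
percent by weight: oxide/glass ×100

Glass mass = 2425 t (batch 2625 − LOI 200.9).
Composition: ZrO2 11.76%, CaO 15.50%, TiO2 18.48%, SiO2 54.12%, Al2O3 0.1277%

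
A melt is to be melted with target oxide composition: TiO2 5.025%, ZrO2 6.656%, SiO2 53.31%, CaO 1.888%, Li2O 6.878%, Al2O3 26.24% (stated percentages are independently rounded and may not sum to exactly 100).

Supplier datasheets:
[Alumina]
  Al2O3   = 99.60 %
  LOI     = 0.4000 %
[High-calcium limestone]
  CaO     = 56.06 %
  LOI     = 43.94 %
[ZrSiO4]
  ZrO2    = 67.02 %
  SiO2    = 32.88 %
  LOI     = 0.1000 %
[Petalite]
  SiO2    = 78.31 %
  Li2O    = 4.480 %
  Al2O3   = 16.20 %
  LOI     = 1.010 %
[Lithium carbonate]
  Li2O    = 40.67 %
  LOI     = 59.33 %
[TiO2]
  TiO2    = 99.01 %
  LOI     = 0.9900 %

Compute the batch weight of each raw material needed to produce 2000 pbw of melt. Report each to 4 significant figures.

Every computation runs at full float precision at each step. Working values appear rounded off to 4 significant digits within the worked lines — each reported figure takes just one rounding — derived quantities (the yield, the totals, the six compositions, glass mass, LOI) are carried from the weighed amounts on 2000 pbw of glass in exact precision exactly as shown in question or answer.
Target masses of each oxide per 2000 pbw melt:
  TiO2: 5.025% × 2000 = 100.5 pbw
  ZrO2: 6.656% × 2000 = 133.1 pbw
  SiO2: 53.31% × 2000 = 1066 pbw
  CaO: 1.888% × 2000 = 37.76 pbw
  Li2O: 6.878% × 2000 = 137.6 pbw
  Al2O3: 26.24% × 2000 = 524.8 pbw
Checking each oxide sum with the batch weights as given, for the quoted basis mass (each sum matches its target mass inside rounding margins):
  TiO2: 101.5·0.9901 = 100.5 pbw (target 100.5 pbw)
  ZrO2: 198.6·0.6702 = 133.1 pbw (target 133.1 pbw)
  SiO2: 198.6·0.3288 + 1278·0.7831 = 1066 pbw (target 1066 pbw)
  CaO: 67.36·0.5606 = 37.76 pbw (target 37.76 pbw)
  Li2O: 1278·0.04480 + 197.4·0.4067 = 137.5 pbw (target 137.6 pbw)
  Al2O3: 319.0·0.9960 + 1278·0.1620 = 524.8 pbw (target 524.8 pbw)
Glass-mass sanity pass: batch Σ − ignition loss = 2000 pbw (the Σ of target masses is 2000 pbw; versus the stated basis of 2000 pbw — rounding explains the deltas).
Whole-batch sum: Σ batch = 2162 pbw; the LOI term Σ batch·LOI equals 162.1 pbw; yield = glass ÷ total batch = 92.50%.

Batch per 2000 pbw melt:
  Alumina: 319.0 pbw
  High-calcium limestone: 67.36 pbw
  ZrSiO4: 198.6 pbw
  Petalite: 1278 pbw
  Lithium carbonate: 197.4 pbw
  TiO2: 101.5 pbw
Total batch = 2162 pbw; LOI loss = 162.1 pbw; yield = 92.50%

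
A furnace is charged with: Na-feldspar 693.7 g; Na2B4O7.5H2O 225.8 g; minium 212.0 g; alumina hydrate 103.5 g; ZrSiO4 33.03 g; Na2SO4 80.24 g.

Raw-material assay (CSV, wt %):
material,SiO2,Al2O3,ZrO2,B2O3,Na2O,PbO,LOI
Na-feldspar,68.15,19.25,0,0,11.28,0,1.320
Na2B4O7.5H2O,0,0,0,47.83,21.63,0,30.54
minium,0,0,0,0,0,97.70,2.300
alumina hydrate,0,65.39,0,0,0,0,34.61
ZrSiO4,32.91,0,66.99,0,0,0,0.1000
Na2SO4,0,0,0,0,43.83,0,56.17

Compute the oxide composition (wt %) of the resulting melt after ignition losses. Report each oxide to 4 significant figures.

Glass mass = 1184 g (batch 1348 − LOI 163.9).
Composition: SiO2 40.83%, Al2O3 16.99%, ZrO2 1.868%, B2O3 9.119%, Na2O 13.70%, PbO 17.49%

Mid-chain values are displayed rounded to four significant figures in the working. Each numeric step keeps full precision all the way through; each reported result takes just one rounding — the derived quantities (the yield, net glass mass, the totals, ignition loss, the six compositions) are carried in full float precision from the weighed amounts at 1184 g of glass as written in either problem or answer.
What the batch supplies per oxide:
  SiO2: 693.7·0.6815 + 33.03·0.3291 = 483.6 g
  Al2O3: 693.7·0.1925 + 103.5·0.6539 = 201.2 g
  ZrO2: 33.03·0.6699 = 22.13 g
  B2O3: 225.8·0.4783 = 108.0 g
  Na2O: 693.7·0.1128 + 225.8·0.2163 + 80.24·0.4383 = 162.3 g
  PbO: 212.0·0.9770 = 207.1 g
LOI: 693.7·0.01320 + 225.8·0.3054 + 212.0·0.02300 + 103.5·0.3461 + 33.03·0.001000 + 80.24·0.5617 = 163.9 g
Glass = total batch minus LOI = 1348 − 163.9 = 1184 g (= Σ oxide masses)
percent share: oxide ÷ glass, ×100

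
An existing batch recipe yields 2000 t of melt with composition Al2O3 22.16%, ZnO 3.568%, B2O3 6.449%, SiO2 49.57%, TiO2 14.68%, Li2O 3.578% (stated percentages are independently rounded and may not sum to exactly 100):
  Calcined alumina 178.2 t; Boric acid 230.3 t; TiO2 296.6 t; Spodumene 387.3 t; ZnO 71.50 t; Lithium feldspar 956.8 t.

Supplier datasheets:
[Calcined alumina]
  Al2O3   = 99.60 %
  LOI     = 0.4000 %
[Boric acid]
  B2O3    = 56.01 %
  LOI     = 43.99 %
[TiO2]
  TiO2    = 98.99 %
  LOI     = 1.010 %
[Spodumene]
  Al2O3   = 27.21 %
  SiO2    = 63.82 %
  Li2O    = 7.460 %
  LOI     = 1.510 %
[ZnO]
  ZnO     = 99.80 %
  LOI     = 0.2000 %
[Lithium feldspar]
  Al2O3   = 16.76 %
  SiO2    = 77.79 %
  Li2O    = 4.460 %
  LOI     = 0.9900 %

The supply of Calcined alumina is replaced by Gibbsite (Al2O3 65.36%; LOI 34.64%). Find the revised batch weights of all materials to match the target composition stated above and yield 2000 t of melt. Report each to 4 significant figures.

Exact precision is held from start to finish — rounding to four significant digits governs every in-between result as displayed — a single rounding completes every reported number; all derived quantities are carried at full float precision (the totals, ignition loss, net glass mass, the yield, the six compositions) using the weight values at 2000 t of glass, as set out in either problem or answer.
Oxide mass targets, per 2000 t melt:
  Al2O3: 22.16% × 2000 = 443.2 t
  ZnO: 3.568% × 2000 = 71.36 t
  B2O3: 6.449% × 2000 = 129.0 t
  SiO2: 49.57% × 2000 = 991.4 t
  TiO2: 14.68% × 2000 = 293.6 t
  Li2O: 3.578% × 2000 = 71.56 t
A balance pass over the oxides, applying the batch weights above, versus the basis set out (oxide sums agree with the targets up to rounding of the answer):
  Al2O3: 271.5·0.6536 + 387.3·0.2721 + 956.8·0.1676 = 443.2 t (target 443.2 t)
  ZnO: 71.50·0.9980 = 71.36 t (target 71.36 t)
  B2O3: 230.3·0.5601 = 129.0 t (target 129.0 t)
  SiO2: 387.3·0.6382 + 956.8·0.7779 = 991.5 t (target 991.4 t)
  TiO2: 296.6·0.9899 = 293.6 t (target 293.6 t)
  Li2O: 387.3·0.07460 + 956.8·0.04460 = 71.57 t (target 71.56 t)
Consistency of the glass mass: batch Σ − ignition loss = 2000 t (targets for the oxides total 2000 t; versus the stated basis of 2000 t — differing by rounding only).
Total batch = Σ batch = 2214 t; the LOI term Σ batch·LOI equals 213.8 t; glass ÷ batch gives a yield of 90.34%.

Revised batch per 2000 t melt:
  Gibbsite: 271.5 t
  Boric acid: 230.3 t
  TiO2: 296.6 t
  Spodumene: 387.3 t
  ZnO: 71.50 t
  Lithium feldspar: 956.8 t
Total batch = 2214 t; LOI loss = 213.8 t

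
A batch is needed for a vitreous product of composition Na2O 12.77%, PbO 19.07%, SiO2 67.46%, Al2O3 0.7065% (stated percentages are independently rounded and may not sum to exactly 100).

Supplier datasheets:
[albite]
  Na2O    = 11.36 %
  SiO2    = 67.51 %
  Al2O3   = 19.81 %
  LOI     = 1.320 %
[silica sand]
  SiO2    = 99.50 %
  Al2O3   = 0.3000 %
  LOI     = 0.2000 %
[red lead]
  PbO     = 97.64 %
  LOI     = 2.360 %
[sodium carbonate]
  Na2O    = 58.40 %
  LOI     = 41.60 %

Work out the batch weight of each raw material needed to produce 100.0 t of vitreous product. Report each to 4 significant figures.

The whole derivation maintains full float precision in every operation — rounding to 4 significant figures extends to each intermediate as displayed — each reported number sees exactly one rounding — all derived quantities (yield, ignition loss, four oxide percentages, glass mass, totals) are carried in exact precision from the batch weights on 100.0 t of glass, exactly as shown in the problem or the answer.
Per-oxide target masses for 100.0 t vitreous product:
  Na2O: 12.77% × 100.0 = 12.77 t
  PbO: 19.07% × 100.0 = 19.07 t
  SiO2: 67.46% × 100.0 = 67.46 t
  Al2O3: 0.7065% × 100.0 = 0.7065 t
Sums-versus-targets review using the reported weights, for the quoted basis mass (summed amounts equal target values within answer rounding):
  Na2O: 2.566·0.1136 + 21.37·0.5840 = 12.77 t (target 12.77 t)
  PbO: 19.53·0.9764 = 19.07 t (target 19.07 t)
  SiO2: 2.566·0.6751 + 66.06·0.9950 = 67.46 t (target 67.46 t)
  Al2O3: 2.566·0.1981 + 66.06·0.003000 = 0.7065 t (target 0.7065 t)
Consistency of the glass mass: batch Σ − ignition loss = 100.0 t (per-oxide target masses sum to 100.0 t; basis as stated: 100.0 t — rounding explains the deltas).
Adding the batch up: Σ batch = 109.5 t; ignition loss, Σ(batch × LOI) = 9.517 t; the yield ratio, glass ÷ batch: 91.31%.

Batch per 100.0 t vitreous product:
  albite: 2.566 t
  silica sand: 66.06 t
  red lead: 19.53 t
  sodium carbonate: 21.37 t
Total batch = 109.5 t; LOI loss = 9.517 t; yield = 91.31%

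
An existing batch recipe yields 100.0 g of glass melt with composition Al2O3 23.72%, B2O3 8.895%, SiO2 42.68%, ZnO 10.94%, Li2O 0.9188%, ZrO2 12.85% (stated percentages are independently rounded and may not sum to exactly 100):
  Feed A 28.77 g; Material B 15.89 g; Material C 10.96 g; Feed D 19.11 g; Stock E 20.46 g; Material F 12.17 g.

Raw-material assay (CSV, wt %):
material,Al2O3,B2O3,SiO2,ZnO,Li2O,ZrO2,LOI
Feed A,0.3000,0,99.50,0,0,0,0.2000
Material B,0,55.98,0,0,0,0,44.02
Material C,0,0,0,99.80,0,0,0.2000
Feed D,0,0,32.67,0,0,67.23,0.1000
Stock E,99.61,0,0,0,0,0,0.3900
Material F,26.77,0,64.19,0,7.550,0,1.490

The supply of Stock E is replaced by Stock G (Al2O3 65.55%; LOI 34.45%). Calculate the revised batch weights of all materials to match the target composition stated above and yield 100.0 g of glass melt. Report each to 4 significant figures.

Intermediates are displayed rounded to 4 significant digits in the printout — all arithmetic holds exact precision in all steps. Every reported number takes just one rounding; the derived quantities, which include net glass mass, the totals, six oxide percentages, the yield, LOI, are computed at exact precision, exactly as shown in question or answer, from the weighed amounts for 100.0 g of glass.
The oxide mass targets at 100.0 g glass melt:
  Al2O3: 23.72% × 100.0 = 23.72 g
  B2O3: 8.895% × 100.0 = 8.895 g
  SiO2: 42.68% × 100.0 = 42.68 g
  ZnO: 10.94% × 100.0 = 10.94 g
  Li2O: 0.9188% × 100.0 = 0.9188 g
  ZrO2: 12.85% × 100.0 = 12.85 g
Verifying the oxide balance with the batch weights as given, versus the basis set out (each sum matches its target mass modulo rounding of the values):
  Al2O3: 28.77·0.003000 + 31.08·0.6555 + 12.17·0.2677 = 23.72 g (target 23.72 g)
  B2O3: 15.89·0.5598 = 8.895 g (target 8.895 g)
  SiO2: 28.77·0.9950 + 19.11·0.3267 + 12.17·0.6419 = 42.68 g (target 42.68 g)
  ZnO: 10.96·0.9980 = 10.94 g (target 10.94 g)
  Li2O: 12.17·0.07550 = 0.9188 g (target 0.9188 g)
  ZrO2: 19.11·0.6723 = 12.85 g (target 12.85 g)
Auditing the glass mass value: batch total minus LOI = 100.0 g (oxide target masses add up to 100.0 g; stated basis 100.0 g — rounding explains the deltas).
Batch total: Σ batch = 118.0 g; Σ batch·LOI gives LOI loss = 17.98 g; yield: glass divided by total = 84.76%.

Revised batch per 100.0 g glass melt:
  Feed A: 28.77 g
  Material B: 15.89 g
  Material C: 10.96 g
  Feed D: 19.11 g
  Stock G: 31.08 g
  Material F: 12.17 g
Total batch = 118.0 g; LOI loss = 17.98 g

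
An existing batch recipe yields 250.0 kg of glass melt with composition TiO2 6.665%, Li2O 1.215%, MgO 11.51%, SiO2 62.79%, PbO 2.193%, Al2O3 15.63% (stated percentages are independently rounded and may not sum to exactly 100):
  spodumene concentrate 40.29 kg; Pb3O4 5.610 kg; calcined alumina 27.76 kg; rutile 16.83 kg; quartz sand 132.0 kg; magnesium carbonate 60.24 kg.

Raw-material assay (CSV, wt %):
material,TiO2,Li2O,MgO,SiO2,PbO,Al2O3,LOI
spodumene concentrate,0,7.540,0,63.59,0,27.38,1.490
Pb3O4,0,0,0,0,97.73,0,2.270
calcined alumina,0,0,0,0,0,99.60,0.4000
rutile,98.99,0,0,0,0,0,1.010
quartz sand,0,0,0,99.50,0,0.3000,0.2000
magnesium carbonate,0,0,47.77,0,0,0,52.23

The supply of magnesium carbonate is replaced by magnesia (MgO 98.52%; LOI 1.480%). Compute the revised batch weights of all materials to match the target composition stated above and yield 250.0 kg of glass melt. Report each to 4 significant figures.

The working math maintains full precision throughout — intermediates are rounded to 4 significant figures wherever printed — every reported figure is rounded only once — all derived quantities (net glass mass, yield, totals, six oxide percentages, ignition loss) are re-derived at full precision from the weighed amounts on 250.0 kg of glass, exactly as shown in the question or the answer.
Target oxide masses per 250.0 kg glass melt:
  TiO2: 6.665% × 250.0 = 16.66 kg
  Li2O: 1.215% × 250.0 = 3.038 kg
  MgO: 11.51% × 250.0 = 28.78 kg
  SiO2: 62.79% × 250.0 = 157.0 kg
  PbO: 2.193% × 250.0 = 5.482 kg
  Al2O3: 15.63% × 250.0 = 39.08 kg
Verifying the oxide balance on the weights just shown, under the basis named above (each sum matches its target mass given rounding of the digits):
  TiO2: 16.83·0.9899 = 16.66 kg (target 16.66 kg)
  Li2O: 40.29·0.07540 = 3.038 kg (target 3.038 kg)
  MgO: 29.21·0.9852 = 28.78 kg (target 28.78 kg)
  SiO2: 40.29·0.6359 + 132.0·0.9950 = 157.0 kg (target 157.0 kg)
  PbO: 5.610·0.9773 = 5.483 kg (target 5.482 kg)
  Al2O3: 40.29·0.2738 + 27.76·0.9960 + 132.0·0.003000 = 39.08 kg (target 39.08 kg)
Glass mass check: whole batch net of LOI = 250.0 kg (the Σ of target masses is 250.0 kg; versus the stated basis of 250.0 kg — gaps are rounding artifacts).
Batch total: Σ batch = 251.7 kg; the LOI term Σ batch·LOI equals 1.705 kg; glass ÷ batch gives a yield of 99.32%.

Revised batch per 250.0 kg glass melt:
  spodumene concentrate: 40.29 kg
  Pb3O4: 5.610 kg
  calcined alumina: 27.76 kg
  rutile: 16.83 kg
  quartz sand: 132.0 kg
  magnesia: 29.21 kg
Total batch = 251.7 kg; LOI loss = 1.705 kg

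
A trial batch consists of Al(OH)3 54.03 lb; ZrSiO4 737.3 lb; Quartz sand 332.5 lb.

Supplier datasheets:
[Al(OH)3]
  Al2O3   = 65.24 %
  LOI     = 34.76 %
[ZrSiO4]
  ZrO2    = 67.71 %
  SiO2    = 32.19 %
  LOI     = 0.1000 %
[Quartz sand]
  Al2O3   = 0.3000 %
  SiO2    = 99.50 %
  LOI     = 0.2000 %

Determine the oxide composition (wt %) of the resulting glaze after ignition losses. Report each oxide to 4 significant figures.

Glass mass = 1104 lb (batch 1124 − LOI 20.18).
Composition: Al2O3 3.284%, ZrO2 45.23%, SiO2 51.48%

Exact precision is maintained from first step to last; in-progress results are printed rounded to 4 significant figures — each reported figure sees exactly one rounding; derived quantities (glass mass, LOI, totals, the three compositions, yield) are re-derived from the batch weights for 1104 lb of glass at exact precision exactly as shown in the problem or the answer.
Delivered oxide masses:
  Al2O3: 54.03·0.6524 + 332.5·0.003000 = 36.25 lb
  ZrO2: 737.3·0.6771 = 499.2 lb
  SiO2: 737.3·0.3219 + 332.5·0.9950 = 568.2 lb
LOI: 54.03·0.3476 + 737.3·0.001000 + 332.5·0.002000 = 20.18 lb
batch − LOI leaves glass = 1124 − 20.18 = 1104 lb (= the summed oxide contributions)
each oxide over glass, ×100, is wt %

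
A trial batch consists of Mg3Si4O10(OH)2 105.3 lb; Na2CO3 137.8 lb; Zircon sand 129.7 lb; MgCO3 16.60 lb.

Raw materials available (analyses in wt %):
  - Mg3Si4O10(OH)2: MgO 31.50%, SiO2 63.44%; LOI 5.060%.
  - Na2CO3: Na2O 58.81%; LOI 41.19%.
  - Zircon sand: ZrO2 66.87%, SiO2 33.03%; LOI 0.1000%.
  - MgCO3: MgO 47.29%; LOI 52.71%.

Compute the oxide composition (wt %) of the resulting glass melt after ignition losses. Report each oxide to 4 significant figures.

Glass mass = 318.4 lb (batch 389.4 − LOI 70.97).
Composition: Na2O 25.45%, ZrO2 27.24%, MgO 12.88%, SiO2 34.43%

In-progress results appear rounded off to 4 significant figures when written out; all arithmetic carries exact precision end to end; exactly one rounding goes into every reported value; all derived quantities (net glass mass, the four compositions, yield, the totals, ignition loss) are recomputed in exact precision starting from the weights for 318.4 lb of glass as written in the problem or answer text.
Mass of each oxide from the mix:
  Na2O: 137.8·0.5881 = 81.04 lb
  ZrO2: 129.7·0.6687 = 86.73 lb
  MgO: 105.3·0.3150 + 16.60·0.4729 = 41.02 lb
  SiO2: 105.3·0.6344 + 129.7·0.3303 = 109.6 lb
LOI: 105.3·0.05060 + 137.8·0.4119 + 129.7·0.001000 + 16.60·0.5271 = 70.97 lb
Net of LOI, the glass mass = 389.4 − 70.97 = 318.4 lb (= Σ oxide masses)
oxide / glass × 100 gives the wt %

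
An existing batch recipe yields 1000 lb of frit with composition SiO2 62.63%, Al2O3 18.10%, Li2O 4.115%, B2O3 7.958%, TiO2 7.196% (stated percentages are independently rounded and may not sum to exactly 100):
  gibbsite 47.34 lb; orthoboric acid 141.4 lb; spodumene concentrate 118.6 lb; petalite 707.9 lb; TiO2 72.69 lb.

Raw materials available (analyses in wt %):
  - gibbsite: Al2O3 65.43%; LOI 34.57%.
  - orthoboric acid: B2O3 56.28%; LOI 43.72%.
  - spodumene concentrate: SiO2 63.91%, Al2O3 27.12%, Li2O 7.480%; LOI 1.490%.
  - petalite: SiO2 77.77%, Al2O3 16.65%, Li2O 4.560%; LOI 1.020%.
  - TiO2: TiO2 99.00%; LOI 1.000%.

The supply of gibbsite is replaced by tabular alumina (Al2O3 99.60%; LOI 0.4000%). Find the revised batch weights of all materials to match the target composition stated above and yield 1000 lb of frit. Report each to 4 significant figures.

Mid-chain values are printed (rounded to 4 significant digits) as written; all internal work holds full precision end to end. Every reported value is rounded exactly once; all derived quantities, including five oxide percentages, yield, LOI, the totals, glass mass, are recomputed from the batch weights per 1000 lb of glass in full precision, exactly as printed in the problem or answer text.
Per-oxide target masses for 1000 lb frit:
  SiO2: 62.63% × 1000 = 626.3 lb
  Al2O3: 18.10% × 1000 = 181.0 lb
  Li2O: 4.115% × 1000 = 41.15 lb
  B2O3: 7.958% × 1000 = 79.58 lb
  TiO2: 7.196% × 1000 = 71.96 lb
Balance tally, oxide-wise, on the weights just shown, per the basis as stated (summed amounts equal target values exact up to rounding of places):
  SiO2: 118.6·0.6391 + 707.9·0.7777 = 626.3 lb (target 626.3 lb)
  Al2O3: 31.10·0.9960 + 118.6·0.2712 + 707.9·0.1665 = 181.0 lb (target 181.0 lb)
  Li2O: 118.6·0.07480 + 707.9·0.04560 = 41.15 lb (target 41.15 lb)
  B2O3: 141.4·0.5628 = 79.58 lb (target 79.58 lb)
  TiO2: 72.69·0.9900 = 71.96 lb (target 71.96 lb)
Auditing the glass mass value: the batch minus its LOI: 1000 lb (oxide target masses add up to 1000 lb; against the stated basis, 1000 lb — deltas are rounding alone).
Whole-batch sum: Σ batch = 1072 lb; the LOI term Σ batch·LOI equals 71.66 lb; yield: glass divided by total = 93.31%.

Revised batch per 1000 lb frit:
  tabular alumina: 31.10 lb
  orthoboric acid: 141.4 lb
  spodumene concentrate: 118.6 lb
  petalite: 707.9 lb
  TiO2: 72.69 lb
Total batch = 1072 lb; LOI loss = 71.66 lb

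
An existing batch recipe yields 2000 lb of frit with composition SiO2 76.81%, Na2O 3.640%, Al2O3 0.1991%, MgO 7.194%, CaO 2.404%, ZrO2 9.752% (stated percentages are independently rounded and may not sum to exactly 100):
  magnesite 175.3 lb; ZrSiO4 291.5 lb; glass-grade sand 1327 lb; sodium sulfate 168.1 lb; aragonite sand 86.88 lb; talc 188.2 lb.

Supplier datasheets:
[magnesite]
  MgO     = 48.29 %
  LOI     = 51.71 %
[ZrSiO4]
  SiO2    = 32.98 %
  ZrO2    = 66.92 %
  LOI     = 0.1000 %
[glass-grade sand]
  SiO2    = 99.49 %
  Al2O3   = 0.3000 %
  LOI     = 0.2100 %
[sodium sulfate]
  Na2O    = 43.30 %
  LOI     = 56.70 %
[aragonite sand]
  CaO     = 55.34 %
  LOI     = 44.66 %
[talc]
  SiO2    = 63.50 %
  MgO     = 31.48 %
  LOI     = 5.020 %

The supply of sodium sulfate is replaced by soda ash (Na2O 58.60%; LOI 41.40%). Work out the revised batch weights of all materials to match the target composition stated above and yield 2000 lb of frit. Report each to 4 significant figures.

Revised batch per 2000 lb frit:
  magnesite: 175.3 lb
  ZrSiO4: 291.5 lb
  glass-grade sand: 1327 lb
  soda ash: 124.2 lb
  aragonite sand: 86.88 lb
  talc: 188.2 lb
Total batch = 2193 lb; LOI loss = 193.4 lb

Intermediates are shown with 4-significant-figure rounding at each printed step. All arithmetic maintains exact precision from start to finish; each reported number is rounded exactly once. All derived quantities are computed in full float precision (the totals, yield, glass mass, ignition loss, six oxide percentages) using the weight values on 2000 lb of glass as given in the question or the answer.
Oxide mass targets, per 2000 lb frit:
  SiO2: 76.81% × 2000 = 1536 lb
  Na2O: 3.640% × 2000 = 72.80 lb
  Al2O3: 0.1991% × 2000 = 3.982 lb
  MgO: 7.194% × 2000 = 143.9 lb
  CaO: 2.404% × 2000 = 48.08 lb
  ZrO2: 9.752% × 2000 = 195.0 lb
Sums-versus-targets review on the weights just shown, versus the basis set out (every target is met by its sum once rounding is allowed for):
  SiO2: 291.5·0.3298 + 1327·0.9949 + 188.2·0.6350 = 1536 lb (target 1536 lb)
  Na2O: 124.2·0.5860 = 72.78 lb (target 72.80 lb)
  Al2O3: 1327·0.003000 = 3.981 lb (target 3.982 lb)
  MgO: 175.3·0.4829 + 188.2·0.3148 = 143.9 lb (target 143.9 lb)
  CaO: 86.88·0.5534 = 48.08 lb (target 48.08 lb)
  ZrO2: 291.5·0.6692 = 195.1 lb (target 195.0 lb)
Auditing the glass mass value: batch Σ − ignition loss = 2000 lb (targets for the oxides total 2000 lb; basis as stated: 2000 lb — gaps are rounding artifacts).
Total batch = Σ batch = 2193 lb; LOI loss = Σ batch·LOI = 193.4 lb; yield: glass divided by total = 91.18%.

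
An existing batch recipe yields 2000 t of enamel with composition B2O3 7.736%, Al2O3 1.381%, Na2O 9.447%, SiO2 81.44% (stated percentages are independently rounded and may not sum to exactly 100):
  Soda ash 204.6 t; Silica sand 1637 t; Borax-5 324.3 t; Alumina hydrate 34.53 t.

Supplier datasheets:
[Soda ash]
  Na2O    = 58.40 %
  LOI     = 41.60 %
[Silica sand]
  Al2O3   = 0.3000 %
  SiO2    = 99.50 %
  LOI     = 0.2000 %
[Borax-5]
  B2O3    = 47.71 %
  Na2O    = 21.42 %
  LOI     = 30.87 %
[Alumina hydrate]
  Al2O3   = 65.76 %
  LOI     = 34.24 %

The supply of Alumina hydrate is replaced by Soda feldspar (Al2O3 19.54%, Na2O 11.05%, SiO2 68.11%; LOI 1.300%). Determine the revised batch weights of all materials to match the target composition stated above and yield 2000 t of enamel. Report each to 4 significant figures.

Working values are shown rounded to four significant figures when written out. The working math maintains full float precision through every step. Exactly one rounding goes into each reported figure — the derived quantities are carried from the weighed amounts on 2000 t of glass in full float precision (net glass mass, the yield, the totals, ignition loss, four oxide percentages) as they appear in problem or answer.
Oxide-by-oxide targets in 2000 t enamel:
  B2O3: 7.736% × 2000 = 154.7 t
  Al2O3: 1.381% × 2000 = 27.62 t
  Na2O: 9.447% × 2000 = 188.9 t
  SiO2: 81.44% × 2000 = 1629 t
Balance tally, oxide-wise, given the weights on record, for the quoted basis mass (summed amounts equal target values inside rounding margins):
  B2O3: 324.3·0.4771 = 154.7 t (target 154.7 t)
  Al2O3: 1557·0.003000 + 117.5·0.1954 = 27.63 t (target 27.62 t)
  Na2O: 182.4·0.5840 + 324.3·0.2142 + 117.5·0.1105 = 189.0 t (target 188.9 t)
  SiO2: 1557·0.9950 + 117.5·0.6811 = 1629 t (target 1629 t)
Auditing the glass mass value: net batch after ignition = 2001 t (per-oxide target masses sum to 2000 t; stated basis 2000 t — a pure rounding effect).
Summing the batch: Σ batch = 2181 t; loss to ignition Σ batch·LOI = 180.6 t; yield: glass divided by total = 91.72%.

Revised batch per 2000 t enamel:
  Soda ash: 182.4 t
  Silica sand: 1557 t
  Borax-5: 324.3 t
  Soda feldspar: 117.5 t
Total batch = 2181 t; LOI loss = 180.6 t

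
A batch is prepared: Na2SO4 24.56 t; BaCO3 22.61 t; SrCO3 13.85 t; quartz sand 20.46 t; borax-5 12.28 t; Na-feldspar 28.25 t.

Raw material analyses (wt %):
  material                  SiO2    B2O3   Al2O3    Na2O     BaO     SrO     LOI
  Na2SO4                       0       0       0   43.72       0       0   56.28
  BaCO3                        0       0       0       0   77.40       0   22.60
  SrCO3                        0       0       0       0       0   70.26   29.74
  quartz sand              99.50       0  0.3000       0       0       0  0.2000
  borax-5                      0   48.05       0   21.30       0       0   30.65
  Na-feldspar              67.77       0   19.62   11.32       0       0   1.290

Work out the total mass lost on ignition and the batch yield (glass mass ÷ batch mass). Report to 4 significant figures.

Each numeric step maintains full float precision in every operation. In-progress results are printed rounded to 4 significant digits within the worked lines; each reported number takes exactly one rounding; the derived quantities are re-derived from the weighed amounts on 94.79 t of glass in exact precision (yield, six oxide percentages, totals, ignition loss, glass mass) exactly as printed in the problem or answer text.
Material-by-material LOI:
  Na2SO4: 24.56 × 0.5628 = 13.82 t
  BaCO3: 22.61 × 0.2260 = 5.110 t
  SrCO3: 13.85 × 0.2974 = 4.119 t
  quartz sand: 20.46 × 0.002000 = 0.04092 t
  borax-5: 12.28 × 0.3065 = 3.764 t
  Na-feldspar: 28.25 × 0.01290 = 0.3644 t
Total LOI = 27.22 t
Glass = batch − LOI = 122.0 − 27.22 = 94.79 t

LOI loss = 27.22 t; glass = 94.79 t; yield = 77.69%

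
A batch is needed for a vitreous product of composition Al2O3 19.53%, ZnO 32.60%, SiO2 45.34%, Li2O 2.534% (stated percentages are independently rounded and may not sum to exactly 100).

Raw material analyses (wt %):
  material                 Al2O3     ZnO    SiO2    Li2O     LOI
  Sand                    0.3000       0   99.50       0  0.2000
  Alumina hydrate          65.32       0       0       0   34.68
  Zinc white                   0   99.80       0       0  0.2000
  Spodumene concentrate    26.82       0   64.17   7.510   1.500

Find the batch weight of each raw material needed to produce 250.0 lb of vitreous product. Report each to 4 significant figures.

The whole derivation holds exact precision through every step; working values are displayed rounded to 4 significant figures on the page. Each reported value sees exactly one rounding — derived quantities are re-derived at full precision (the totals, ignition loss, glass mass, the yield, four oxide percentages) from the batch weights on 250.0 lb of glass, exactly as printed in either problem or answer.
Oxide-by-oxide targets in 250.0 lb vitreous product:
  Al2O3: 19.53% × 250.0 = 48.82 lb
  ZnO: 32.60% × 250.0 = 81.50 lb
  SiO2: 45.34% × 250.0 = 113.4 lb
  Li2O: 2.534% × 250.0 = 6.335 lb
Checking each oxide sum per the reported batch figures, at the basis given (sum by sum, the targets are met within answer rounding):
  Al2O3: 59.52·0.003000 + 39.84·0.6532 + 84.35·0.2682 = 48.82 lb (target 48.82 lb)
  ZnO: 81.66·0.9980 = 81.50 lb (target 81.50 lb)
  SiO2: 59.52·0.9950 + 84.35·0.6417 = 113.3 lb (target 113.4 lb)
  Li2O: 84.35·0.07510 = 6.335 lb (target 6.335 lb)
Glass-mass closure: total charge less LOI = 250.0 lb (the Σ of target masses is 250.0 lb; with the basis standing at 250.0 lb — rounding explains the deltas).
Total batch = Σ batch = 265.4 lb; the LOI term Σ batch·LOI equals 15.36 lb; as yield: glass ÷ batch → 94.21%.

Batch per 250.0 lb vitreous product:
  Sand: 59.52 lb
  Alumina hydrate: 39.84 lb
  Zinc white: 81.66 lb
  Spodumene concentrate: 84.35 lb
Total batch = 265.4 lb; LOI loss = 15.36 lb; yield = 94.21%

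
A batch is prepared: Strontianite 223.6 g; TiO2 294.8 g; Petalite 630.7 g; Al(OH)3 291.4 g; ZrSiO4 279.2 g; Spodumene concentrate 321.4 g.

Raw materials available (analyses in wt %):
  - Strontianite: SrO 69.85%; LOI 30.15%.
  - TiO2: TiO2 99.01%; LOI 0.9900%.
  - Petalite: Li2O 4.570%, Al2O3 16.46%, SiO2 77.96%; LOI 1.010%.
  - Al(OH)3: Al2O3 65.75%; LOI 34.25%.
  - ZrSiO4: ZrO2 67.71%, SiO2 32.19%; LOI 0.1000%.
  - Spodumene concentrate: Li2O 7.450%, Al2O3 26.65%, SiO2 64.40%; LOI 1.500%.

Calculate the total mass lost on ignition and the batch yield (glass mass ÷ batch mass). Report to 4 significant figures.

The working math holds full precision throughout. The intermediate values are shown rounded off to 4 significant digits across the worked steps; each reported value sees exactly one rounding; all derived quantities are computed in exact precision (the six compositions, LOI, yield, totals, net glass mass) from the batch weights on 1859 g of glass, exactly as shown in question or answer.
Each material's LOI contribution:
  Strontianite: 223.6 × 0.3015 = 67.42 g
  TiO2: 294.8 × 0.009900 = 2.919 g
  Petalite: 630.7 × 0.01010 = 6.370 g
  Al(OH)3: 291.4 × 0.3425 = 99.80 g
  ZrSiO4: 279.2 × 0.001000 = 0.2792 g
  Spodumene concentrate: 321.4 × 0.01500 = 4.821 g
Total LOI = 181.6 g
Glass = batch − LOI = 2041 − 181.6 = 1859 g

LOI loss = 181.6 g; glass = 1859 g; yield = 91.10%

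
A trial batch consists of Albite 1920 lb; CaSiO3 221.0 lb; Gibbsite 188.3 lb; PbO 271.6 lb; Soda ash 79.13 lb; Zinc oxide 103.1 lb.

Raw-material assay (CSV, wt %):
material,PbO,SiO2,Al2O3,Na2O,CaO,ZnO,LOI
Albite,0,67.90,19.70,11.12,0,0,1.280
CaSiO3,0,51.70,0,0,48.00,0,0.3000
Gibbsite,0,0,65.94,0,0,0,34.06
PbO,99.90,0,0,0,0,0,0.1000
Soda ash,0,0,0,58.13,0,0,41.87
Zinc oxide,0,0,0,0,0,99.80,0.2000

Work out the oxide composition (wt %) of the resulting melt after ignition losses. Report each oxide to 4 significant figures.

Glass mass = 2660 lb (batch 2783 − LOI 123.0).
Composition: PbO 10.20%, SiO2 53.30%, Al2O3 18.89%, Na2O 9.755%, CaO 3.988%, ZnO 3.868%

Values along the way are displayed (rounded to 4 significant figures) as written — all internal work runs at full precision at every stage. Exactly one rounding lands on each reported figure; the derived quantities, including net glass mass, the yield, the totals, ignition loss, six oxide percentages, are recomputed from the batch weights on 2660 lb of glass in exact precision as given in the question or the answer.
Mass of each oxide from the mix:
  PbO: 271.6·0.9990 = 271.3 lb
  SiO2: 1920·0.6790 + 221.0·0.5170 = 1418 lb
  Al2O3: 1920·0.1970 + 188.3·0.6594 = 502.4 lb
  Na2O: 1920·0.1112 + 79.13·0.5813 = 259.5 lb
  CaO: 221.0·0.4800 = 106.1 lb
  ZnO: 103.1·0.9980 = 102.9 lb
LOI: 1920·0.01280 + 221.0·0.003000 + 188.3·0.3406 + 271.6·0.001000 + 79.13·0.4187 + 103.1·0.002000 = 123.0 lb
Glass = total batch minus LOI = 2783 − 123.0 = 2660 lb (the oxide masses sum to this)
wt % = 100 × oxide mass / glass mass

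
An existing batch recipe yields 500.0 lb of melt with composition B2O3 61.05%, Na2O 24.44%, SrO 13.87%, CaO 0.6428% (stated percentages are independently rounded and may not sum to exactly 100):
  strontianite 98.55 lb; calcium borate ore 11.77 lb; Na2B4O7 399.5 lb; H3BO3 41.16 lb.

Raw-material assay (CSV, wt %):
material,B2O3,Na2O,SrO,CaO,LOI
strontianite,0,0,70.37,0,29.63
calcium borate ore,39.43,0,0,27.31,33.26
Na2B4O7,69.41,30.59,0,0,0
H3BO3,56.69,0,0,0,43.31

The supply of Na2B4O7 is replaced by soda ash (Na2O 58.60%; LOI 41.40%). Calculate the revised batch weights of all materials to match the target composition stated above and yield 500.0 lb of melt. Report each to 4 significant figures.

Values along the way appear, rounded to four significant digits, between the steps. The whole derivation runs at full precision from first step to last; a single rounding completes each reported result. Derived quantities (LOI, net glass mass, the four compositions, the yield, totals) are rebuilt in exact precision from the weighed amounts at 500.0 lb of glass, as they appear in either problem or answer.
Oxide-by-oxide targets in 500.0 lb melt:
  B2O3: 61.05% × 500.0 = 305.2 lb
  Na2O: 24.44% × 500.0 = 122.2 lb
  SrO: 13.87% × 500.0 = 69.35 lb
  CaO: 0.6428% × 500.0 = 3.214 lb
Per-oxide balance check using the reported weights, against the basis in use (delivered sums recover each target modulo rounding of the values):
  B2O3: 11.77·0.3943 + 530.3·0.5669 = 305.3 lb (target 305.2 lb)
  Na2O: 208.5·0.5860 = 122.2 lb (target 122.2 lb)
  SrO: 98.55·0.7037 = 69.35 lb (target 69.35 lb)
  CaO: 11.77·0.2731 = 3.214 lb (target 3.214 lb)
Glass mass check: total batch − LOI = 500.0 lb (summing oxide targets gives 500.0 lb; with the basis standing at 500.0 lb — rounding explains the deltas).
Batch total: Σ batch = 849.1 lb; LOI removed, Σ of batch·LOI: 349.1 lb; yield, glass over the total, = 58.89%.

Revised batch per 500.0 lb melt:
  strontianite: 98.55 lb
  calcium borate ore: 11.77 lb
  soda ash: 208.5 lb
  H3BO3: 530.3 lb
Total batch = 849.1 lb; LOI loss = 349.1 lb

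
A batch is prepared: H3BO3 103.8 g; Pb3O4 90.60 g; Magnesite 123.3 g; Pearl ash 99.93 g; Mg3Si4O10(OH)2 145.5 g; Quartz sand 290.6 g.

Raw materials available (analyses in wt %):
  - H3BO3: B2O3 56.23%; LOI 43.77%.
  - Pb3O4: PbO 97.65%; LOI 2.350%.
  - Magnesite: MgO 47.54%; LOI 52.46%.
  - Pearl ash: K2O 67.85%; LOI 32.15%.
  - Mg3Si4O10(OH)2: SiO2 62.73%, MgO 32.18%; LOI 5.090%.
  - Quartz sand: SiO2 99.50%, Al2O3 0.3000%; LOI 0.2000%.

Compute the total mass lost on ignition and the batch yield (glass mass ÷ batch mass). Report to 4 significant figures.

Working values are shown with 4-significant-digit rounding within the worked lines; full precision is maintained at every stage. A single rounding produces each reported value — all derived quantities (glass mass, totals, the six compositions, the yield, ignition loss) are computed using the weight values on 701.4 g of glass at exact precision, as quoted within the problem or the answer.
Ignition loss by material:
  H3BO3: 103.8 × 0.4377 = 45.43 g
  Pb3O4: 90.60 × 0.02350 = 2.129 g
  Magnesite: 123.3 × 0.5246 = 64.68 g
  Pearl ash: 99.93 × 0.3215 = 32.13 g
  Mg3Si4O10(OH)2: 145.5 × 0.05090 = 7.406 g
  Quartz sand: 290.6 × 0.002000 = 0.5812 g
Total LOI = 152.4 g
Glass = batch − LOI = 853.7 − 152.4 = 701.4 g

LOI loss = 152.4 g; glass = 701.4 g; yield = 82.15%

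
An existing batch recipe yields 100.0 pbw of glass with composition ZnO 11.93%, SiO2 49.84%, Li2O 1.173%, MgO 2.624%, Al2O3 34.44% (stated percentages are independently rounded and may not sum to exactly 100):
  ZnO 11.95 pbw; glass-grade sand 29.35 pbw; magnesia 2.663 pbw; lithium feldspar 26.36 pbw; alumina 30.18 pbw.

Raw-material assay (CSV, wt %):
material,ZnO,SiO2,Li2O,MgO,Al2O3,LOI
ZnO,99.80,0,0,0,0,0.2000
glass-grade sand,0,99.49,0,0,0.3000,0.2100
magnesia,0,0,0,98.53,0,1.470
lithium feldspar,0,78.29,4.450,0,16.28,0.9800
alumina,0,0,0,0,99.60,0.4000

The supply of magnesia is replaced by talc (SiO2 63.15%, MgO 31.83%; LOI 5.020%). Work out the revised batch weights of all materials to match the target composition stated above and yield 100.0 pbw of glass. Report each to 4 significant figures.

Revised batch per 100.0 pbw glass:
  ZnO: 11.95 pbw
  glass-grade sand: 24.12 pbw
  talc: 8.244 pbw
  lithium feldspar: 26.36 pbw
  alumina: 30.20 pbw
Total batch = 100.9 pbw; LOI loss = 0.8675 pbw

Intermediates are shown (rounded to 4 significant figures) as written; each numeric step maintains full precision at each step. Every reported number undergoes a single rounding; derived quantities (totals, the yield, net glass mass, ignition loss, five oxide percentages) are recomputed in exact precision starting from the weights on 100.0 pbw of glass, as they appear in either problem or answer.
Oxide-by-oxide targets in 100.0 pbw glass:
  ZnO: 11.93% × 100.0 = 11.93 pbw
  SiO2: 49.84% × 100.0 = 49.84 pbw
  Li2O: 1.173% × 100.0 = 1.173 pbw
  MgO: 2.624% × 100.0 = 2.624 pbw
  Al2O3: 34.44% × 100.0 = 34.44 pbw
Mass-balance tally per oxide working from each reported weight, against the basis in use (sums match the target masses net of answer rounding effects):
  ZnO: 11.95·0.9980 = 11.93 pbw (target 11.93 pbw)
  SiO2: 24.12·0.9949 + 8.244·0.6315 + 26.36·0.7829 = 49.84 pbw (target 49.84 pbw)
  Li2O: 26.36·0.04450 = 1.173 pbw (target 1.173 pbw)
  MgO: 8.244·0.3183 = 2.624 pbw (target 2.624 pbw)
  Al2O3: 24.12·0.003000 + 26.36·0.1628 + 30.20·0.9960 = 34.44 pbw (target 34.44 pbw)
Mass balance on the glass: total charge less LOI = 100.0 pbw (targets for the oxides total 100.0 pbw; versus the stated basis of 100.0 pbw — deltas are rounding alone).
Total batch = Σ batch = 100.9 pbw; LOI loss = Σ batch·LOI = 0.8675 pbw; glass ÷ batch gives a yield of 99.14%.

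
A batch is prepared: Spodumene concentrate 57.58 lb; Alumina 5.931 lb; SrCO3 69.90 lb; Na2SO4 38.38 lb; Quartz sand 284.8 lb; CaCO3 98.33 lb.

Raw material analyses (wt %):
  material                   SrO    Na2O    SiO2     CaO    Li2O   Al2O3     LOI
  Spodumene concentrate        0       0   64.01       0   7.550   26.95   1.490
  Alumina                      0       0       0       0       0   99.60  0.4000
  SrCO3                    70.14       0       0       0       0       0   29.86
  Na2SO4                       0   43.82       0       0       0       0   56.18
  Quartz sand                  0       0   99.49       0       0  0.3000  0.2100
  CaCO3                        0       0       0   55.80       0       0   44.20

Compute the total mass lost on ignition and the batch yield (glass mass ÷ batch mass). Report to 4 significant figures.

The whole derivation keeps exact precision from first step to last — mid-chain values are displayed rounded to four significant figures as written — each reported result takes a single rounding — all derived quantities are recomputed in full float precision (ignition loss, yield, glass mass, the six compositions, the totals) from the weighed amounts at 467.5 lb of glass as they appear in either problem or answer.
Ignition loss by material:
  Spodumene concentrate: 57.58 × 0.01490 = 0.8579 lb
  Alumina: 5.931 × 0.004000 = 0.02372 lb
  SrCO3: 69.90 × 0.2986 = 20.87 lb
  Na2SO4: 38.38 × 0.5618 = 21.56 lb
  Quartz sand: 284.8 × 0.002100 = 0.5981 lb
  CaCO3: 98.33 × 0.4420 = 43.46 lb
Total LOI = 87.38 lb
Glass = batch − LOI = 554.9 − 87.38 = 467.5 lb

LOI loss = 87.38 lb; glass = 467.5 lb; yield = 84.25%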